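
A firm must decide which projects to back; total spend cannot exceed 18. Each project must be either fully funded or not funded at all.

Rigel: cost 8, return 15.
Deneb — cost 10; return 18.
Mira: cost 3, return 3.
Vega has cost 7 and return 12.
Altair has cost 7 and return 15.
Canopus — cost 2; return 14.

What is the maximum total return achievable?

Rigel + Altair + Canopus: cost 8 + 7 + 2 = 17 ≤ 18, return 15 + 15 + 14 = 44.
Vega + Altair + Canopus: cost 7 + 7 + 2 = 16 ≤ 18, return 12 + 15 + 14 = 41.
Best is Rigel, Altair, and Canopus with total return 44.

44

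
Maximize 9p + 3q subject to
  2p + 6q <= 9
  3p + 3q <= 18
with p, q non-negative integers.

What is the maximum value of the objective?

36

The continuous relaxation peaks at (4.5, 0) with value 40.50; rounding to a feasible lattice point costs some objective.
(p,q)=(4,0): 2·4+6·0=8≤9, 3·4+3·0=12≤18, objective 36.
(p,q)=(3,0): 2·3+6·0=6≤9, 3·3+3·0=9≤18, objective 27.
No feasible integer point exceeds 36.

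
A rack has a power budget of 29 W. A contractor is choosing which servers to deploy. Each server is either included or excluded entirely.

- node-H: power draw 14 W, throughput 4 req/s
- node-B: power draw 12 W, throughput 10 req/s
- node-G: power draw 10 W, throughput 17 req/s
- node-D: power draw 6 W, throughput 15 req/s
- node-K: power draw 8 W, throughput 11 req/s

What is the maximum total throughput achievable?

Treat it as a binary knapsack problem.
Take node-G, node-D, and node-K: power draw 10 + 6 + 8 = 24 ≤ 29, throughput 17 + 15 + 11 = 43.
No other feasible combination does better.

43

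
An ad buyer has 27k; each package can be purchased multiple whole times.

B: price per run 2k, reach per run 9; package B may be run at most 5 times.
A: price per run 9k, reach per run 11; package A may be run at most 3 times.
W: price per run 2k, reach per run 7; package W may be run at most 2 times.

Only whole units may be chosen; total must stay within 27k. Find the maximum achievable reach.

70

This is a bounded integer knapsack.
B has the best ratio (9/2); taking only B gives at most 5×9 = 45 (stopped by the supply cap of 5).
Mixing does better — 5×B, 1×A, and 2×W: price 23 ≤ 27, reach 5·9 + 1·11 + 2·7 = 70.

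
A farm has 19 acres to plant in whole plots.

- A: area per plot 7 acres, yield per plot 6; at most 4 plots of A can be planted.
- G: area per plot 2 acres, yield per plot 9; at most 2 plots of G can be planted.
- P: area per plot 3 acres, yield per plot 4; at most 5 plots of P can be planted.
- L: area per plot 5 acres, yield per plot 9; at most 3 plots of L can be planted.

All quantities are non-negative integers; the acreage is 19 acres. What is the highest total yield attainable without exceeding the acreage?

45

2×G and 3×L: area 19 ≤ 19, yield 2·9 + 3·9 = 45.
2×G, 1×P, and 2×L: area 17 ≤ 19, yield 2·9 + 1·4 + 2·9 = 40.
Best is 45.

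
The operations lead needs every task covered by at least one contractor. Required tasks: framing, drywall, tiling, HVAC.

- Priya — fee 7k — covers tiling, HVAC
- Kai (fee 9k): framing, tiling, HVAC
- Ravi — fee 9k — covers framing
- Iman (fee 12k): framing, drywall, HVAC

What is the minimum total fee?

19

This is an integer covering problem.
The greedy cost-per-new-task heuristic would pick Kai and Iman for 21, but a cheaper cover exists.
Choose Priya and Iman: together they cover framing, drywall, tiling, HVAC — every task.
Total fee: 7 + 12 = 19.
No cover costs less than 19.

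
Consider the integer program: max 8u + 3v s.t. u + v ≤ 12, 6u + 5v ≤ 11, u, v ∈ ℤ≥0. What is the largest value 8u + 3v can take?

11

The continuous relaxation peaks at (1.83, 0) with value 14.67; rounding to a feasible lattice point costs some objective.
(u,v)=(1,1): 1·1+1·1=2≤12, 6·1+5·1=11≤11, objective 11.
(u,v)=(1,0): 1·1+1·0=1≤12, 6·1+5·0=6≤11, objective 8.
(u,v)=(0,2): 1·0+1·2=2≤12, 6·0+5·2=10≤11, objective 6.
The best lattice point is (1,1), giving 11.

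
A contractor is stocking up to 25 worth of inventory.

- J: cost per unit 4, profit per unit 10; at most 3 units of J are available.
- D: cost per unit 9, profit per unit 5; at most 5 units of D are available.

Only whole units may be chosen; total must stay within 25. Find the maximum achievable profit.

35

3×J: cost 12 ≤ 25, profit 3·10 = 30.
3×J and 1×D: cost 21 ≤ 25, profit 3·10 + 1·5 = 35.
Best is 35.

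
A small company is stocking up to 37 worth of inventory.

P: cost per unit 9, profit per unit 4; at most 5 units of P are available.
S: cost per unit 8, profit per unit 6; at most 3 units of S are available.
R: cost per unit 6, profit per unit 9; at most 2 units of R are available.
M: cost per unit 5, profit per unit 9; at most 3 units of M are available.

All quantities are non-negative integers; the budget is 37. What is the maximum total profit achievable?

51

M has the best ratio (9/5); taking only M gives at most 3×9 = 27 (stopped by the supply cap of 3).
Mixing does better — 1×S, 2×R, and 3×M: cost 35 ≤ 37, profit 1·6 + 2·9 + 3·9 = 51.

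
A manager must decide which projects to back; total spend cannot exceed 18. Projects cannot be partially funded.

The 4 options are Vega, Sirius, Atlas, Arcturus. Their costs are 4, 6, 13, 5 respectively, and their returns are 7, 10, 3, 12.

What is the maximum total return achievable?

29

Vega + Arcturus: cost 4 + 5 = 9 ≤ 18, return 7 + 12 = 19.
Sirius + Arcturus: cost 6 + 5 = 11 ≤ 18, return 10 + 12 = 22.
Vega + Sirius + Arcturus: cost 4 + 6 + 5 = 15 ≤ 18, return 7 + 10 + 12 = 29.
Best is Vega, Sirius, and Arcturus with total return 29.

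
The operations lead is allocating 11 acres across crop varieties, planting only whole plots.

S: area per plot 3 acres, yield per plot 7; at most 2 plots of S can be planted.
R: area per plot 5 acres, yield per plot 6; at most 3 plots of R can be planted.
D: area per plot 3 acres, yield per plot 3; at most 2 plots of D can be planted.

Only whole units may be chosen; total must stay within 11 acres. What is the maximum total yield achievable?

Take 2×S and 1×R: area 11 ≤ 11, yield 2·7 + 1·6 = 20.
S has the best ratio (7/3) and is taken to its limit of 2; remaining capacity is filled optimally with the others.

20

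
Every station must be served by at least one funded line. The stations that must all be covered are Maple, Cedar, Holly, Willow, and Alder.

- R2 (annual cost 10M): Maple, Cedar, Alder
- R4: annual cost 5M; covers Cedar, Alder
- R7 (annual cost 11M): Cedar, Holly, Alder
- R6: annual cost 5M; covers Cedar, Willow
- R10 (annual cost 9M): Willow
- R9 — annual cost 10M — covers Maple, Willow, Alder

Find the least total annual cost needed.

This is a weighted set-cover instance.
Choose R7 and R9: together they cover Maple, Cedar, Holly, Willow, Alder — every station.
Total annual cost: 11 + 10 = 21.

21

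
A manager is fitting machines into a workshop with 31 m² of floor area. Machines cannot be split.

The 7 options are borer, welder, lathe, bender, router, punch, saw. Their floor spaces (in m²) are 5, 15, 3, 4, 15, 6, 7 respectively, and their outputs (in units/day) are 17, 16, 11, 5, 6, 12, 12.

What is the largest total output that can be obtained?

Allowing fractional choices, the relaxed optimum would be about 63.4, but machines are indivisible.
borer + welder + lathe + punch: floor space 5 + 15 + 3 + 6 = 29 ≤ 31, output 17 + 16 + 11 + 12 = 56.
borer + lathe + bender + punch + saw: floor space 5 + 3 + 4 + 6 + 7 = 25 ≤ 31, output 17 + 11 + 5 + 12 + 12 = 57.
borer + welder + lathe + saw: floor space 5 + 15 + 3 + 7 = 30 ≤ 31, output 17 + 16 + 11 + 12 = 56.
Best is borer, lathe, bender, punch, and saw with total output 57.

57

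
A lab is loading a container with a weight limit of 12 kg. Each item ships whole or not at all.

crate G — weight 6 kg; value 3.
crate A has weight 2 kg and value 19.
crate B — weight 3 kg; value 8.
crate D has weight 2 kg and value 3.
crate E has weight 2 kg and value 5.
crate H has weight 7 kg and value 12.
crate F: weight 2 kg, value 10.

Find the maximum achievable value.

crate A + crate B + crate D + crate E + crate F: weight 2 + 3 + 2 + 2 + 2 = 11 ≤ 12, value 19 + 8 + 3 + 5 + 10 = 45.
crate A + crate B + crate E + crate F: weight 2 + 3 + 2 + 2 = 9 ≤ 12, value 19 + 8 + 5 + 10 = 42.
Best is crate A, crate B, crate D, crate E, and crate F with total value 45.

45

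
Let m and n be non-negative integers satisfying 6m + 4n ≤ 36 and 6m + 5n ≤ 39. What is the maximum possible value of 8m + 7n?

The continuous relaxation peaks at (0, 7.8) with value 54.60; rounding to a feasible lattice point costs some objective.
(m,n)=(4,3): 6·4+4·3=36≤36, 6·4+5·3=39≤39, objective 53.
(m,n)=(3,4): 6·3+4·4=34≤36, 6·3+5·4=38≤39, objective 52.
Maximum is 53 at (m,n)=(4,3).

53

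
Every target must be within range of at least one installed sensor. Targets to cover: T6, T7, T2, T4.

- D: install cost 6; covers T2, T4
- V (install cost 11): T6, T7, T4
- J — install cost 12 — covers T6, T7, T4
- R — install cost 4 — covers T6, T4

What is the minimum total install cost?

17

This is an integer covering problem.
The greedy cost-per-new-target heuristic would pick R, D, and V for 21, but a cheaper cover exists.
Choose D and V: together they cover T6, T7, T2, T4 — every target.
Total install cost: 6 + 11 = 17.
No cover costs less than 17.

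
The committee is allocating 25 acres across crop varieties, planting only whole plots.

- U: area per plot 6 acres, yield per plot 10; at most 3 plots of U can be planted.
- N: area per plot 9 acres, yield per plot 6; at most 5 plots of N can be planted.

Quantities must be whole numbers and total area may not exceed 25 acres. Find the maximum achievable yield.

30

U has the best ratio (10/6); taking only U gives at most 3×10 = 30 (stopped by the supply cap of 3).
Optimal: 3×U: area 18 ≤ 25, yield 3·10 = 30.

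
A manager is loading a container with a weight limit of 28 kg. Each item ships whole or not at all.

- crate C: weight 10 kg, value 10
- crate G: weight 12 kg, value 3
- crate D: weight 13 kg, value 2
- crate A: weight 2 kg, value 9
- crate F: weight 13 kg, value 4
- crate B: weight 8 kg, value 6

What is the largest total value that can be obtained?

Take crate C, crate A, and crate B: weight 10 + 2 + 8 = 20 ≤ 28, value 10 + 9 + 6 = 25.
No other feasible combination does better.

25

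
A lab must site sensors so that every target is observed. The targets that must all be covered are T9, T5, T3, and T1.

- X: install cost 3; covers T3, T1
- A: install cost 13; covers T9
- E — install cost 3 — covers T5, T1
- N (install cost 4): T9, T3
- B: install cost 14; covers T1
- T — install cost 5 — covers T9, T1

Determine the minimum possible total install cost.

The greedy cost-per-new-target heuristic would pick X, E, and N for 10, but a cheaper cover exists.
Choose E and N: together they cover T9, T5, T3, T1 — every target.
Total install cost: 3 + 4 = 7.
No cover costs less than 7.

7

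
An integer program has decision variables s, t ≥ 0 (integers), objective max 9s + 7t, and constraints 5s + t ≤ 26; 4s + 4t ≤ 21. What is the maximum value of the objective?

Relaxing integrality, the LP optimum is 47.12 at (s,t) = (5.19, 0.0625), which is not an integer point.
(s,t)=(5,0): 5·5+1·0=25≤26, 4·5+4·0=20≤21, objective 45.
(s,t)=(4,1): 5·4+1·1=21≤26, 4·4+4·1=20≤21, objective 43.
(s,t)=(4,0): 5·4+1·0=20≤26, 4·4+4·0=16≤21, objective 36.
The best lattice point is (5,0), giving 45.

45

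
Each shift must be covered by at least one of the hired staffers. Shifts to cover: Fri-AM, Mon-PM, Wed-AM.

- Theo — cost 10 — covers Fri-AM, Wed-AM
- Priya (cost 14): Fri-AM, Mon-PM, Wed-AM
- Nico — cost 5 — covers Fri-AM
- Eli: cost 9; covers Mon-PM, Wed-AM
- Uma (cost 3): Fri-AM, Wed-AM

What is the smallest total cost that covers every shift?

12

This is an integer covering problem.
Choose Eli and Uma: together they cover Fri-AM, Mon-PM, Wed-AM — every shift.
Total cost: 9 + 3 = 12.
No cover costs less than 12.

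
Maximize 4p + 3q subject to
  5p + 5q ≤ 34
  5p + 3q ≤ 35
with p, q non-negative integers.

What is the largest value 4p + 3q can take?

24

The continuous relaxation peaks at (6.8, 0) with value 27.20; rounding to a feasible lattice point costs some objective.
(p,q)=(6,0) is feasible, giving 24.
(p,q)=(5,1) is feasible, giving 23.
(p,q)=(5,0) is feasible, giving 20.
Maximum is 24 at (p,q)=(6,0).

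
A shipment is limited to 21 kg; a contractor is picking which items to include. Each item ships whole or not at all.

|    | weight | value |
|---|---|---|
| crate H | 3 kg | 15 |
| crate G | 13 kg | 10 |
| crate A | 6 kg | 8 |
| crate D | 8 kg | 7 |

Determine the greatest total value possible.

crate H + crate A + crate D: weight 3 + 6 + 8 = 17 ≤ 21, value 15 + 8 + 7 = 30.
crate H + crate G: weight 3 + 13 = 16 ≤ 21, value 15 + 10 = 25.
crate H + crate A: weight 3 + 6 = 9 ≤ 21, value 15 + 8 = 23.
Best is crate H, crate A, and crate D with total value 30.

30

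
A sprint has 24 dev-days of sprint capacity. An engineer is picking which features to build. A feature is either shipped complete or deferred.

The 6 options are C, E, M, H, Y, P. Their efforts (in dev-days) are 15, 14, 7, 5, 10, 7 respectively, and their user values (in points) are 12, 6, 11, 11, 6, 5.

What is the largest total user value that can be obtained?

This is an integer program with binary decision variables.
M + H + P: effort 7 + 5 + 7 = 19 ≤ 24, user value 11 + 11 + 5 = 27.
M + H + Y: effort 7 + 5 + 10 = 22 ≤ 24, user value 11 + 11 + 6 = 28.
Best is M, H, and Y with total user value 28.

28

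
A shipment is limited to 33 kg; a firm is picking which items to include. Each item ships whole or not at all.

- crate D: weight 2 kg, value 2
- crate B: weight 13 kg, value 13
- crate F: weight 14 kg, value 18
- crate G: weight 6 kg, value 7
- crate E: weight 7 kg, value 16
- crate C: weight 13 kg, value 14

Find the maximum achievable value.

Allowing fractional choices, the relaxed optimum would be about 47.5, but items are indivisible.
crate B + crate E + crate C: weight 13 + 7 + 13 = 33 ≤ 33, value 13 + 16 + 14 = 43.
crate D + crate F + crate G + crate E: weight 2 + 14 + 6 + 7 = 29 ≤ 33, value 2 + 18 + 7 + 16 = 43.
The maximum value is 43; one optimal choice is crate D, crate F, crate G, and crate E.

43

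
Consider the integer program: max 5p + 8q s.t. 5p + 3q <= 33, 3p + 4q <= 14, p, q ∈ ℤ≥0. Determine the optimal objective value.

26

(p,q)=(2,2): 5·2+3·2=16≤33, 3·2+4·2=14≤14, objective 26.
(p,q)=(0,3): 5·0+3·3=9≤33, 3·0+4·3=12≤14, objective 24.
(p,q)=(3,1): 5·3+3·1=18≤33, 3·3+4·1=13≤14, objective 23.
(p,q)=(1,2): 5·1+3·2=11≤33, 3·1+4·2=11≤14, objective 21.
Maximum is 26 at (p,q)=(2,2).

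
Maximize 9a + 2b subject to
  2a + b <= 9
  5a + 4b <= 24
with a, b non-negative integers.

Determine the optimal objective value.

38

Relaxing integrality, the LP optimum is 40.50 at (a,b) = (4.5, 0), which is not an integer point.
(a,b)=(4,1): 2·4+1·1=9≤9, 5·4+4·1=24≤24, objective 38.
(a,b)=(4,0): 2·4+1·0=8≤9, 5·4+4·0=20≤24, objective 36.
The best lattice point is (4,1), giving 38.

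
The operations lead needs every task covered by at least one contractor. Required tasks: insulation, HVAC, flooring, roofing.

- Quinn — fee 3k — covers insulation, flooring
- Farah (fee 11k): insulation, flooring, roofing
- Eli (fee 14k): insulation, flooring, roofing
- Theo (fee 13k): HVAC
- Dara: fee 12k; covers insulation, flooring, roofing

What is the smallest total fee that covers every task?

24

This is an integer covering problem.
The greedy cost-per-new-task heuristic would pick Quinn, Farah, and Theo for 27, but a cheaper cover exists.
Choose Farah and Theo: together they cover insulation, HVAC, flooring, roofing — every task.
Total fee: 11 + 13 = 24.
No cover costs less than 24.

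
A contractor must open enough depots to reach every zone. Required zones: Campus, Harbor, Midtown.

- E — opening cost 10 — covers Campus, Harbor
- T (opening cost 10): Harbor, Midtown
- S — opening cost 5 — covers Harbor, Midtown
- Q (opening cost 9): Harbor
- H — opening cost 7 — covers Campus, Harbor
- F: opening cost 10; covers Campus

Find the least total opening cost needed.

Choose S and H: together they cover Campus, Harbor, Midtown — every zone.
Total opening cost: 5 + 7 = 12.

12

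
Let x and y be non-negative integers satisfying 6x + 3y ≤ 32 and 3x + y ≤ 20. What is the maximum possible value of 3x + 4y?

The continuous relaxation peaks at (0, 10.7) with value 42.67; rounding to a feasible lattice point costs some objective.
(x,y)=(0,10) is feasible, giving 40.
(x,y)=(0,9) is feasible, giving 36.
No feasible integer point exceeds 40.

40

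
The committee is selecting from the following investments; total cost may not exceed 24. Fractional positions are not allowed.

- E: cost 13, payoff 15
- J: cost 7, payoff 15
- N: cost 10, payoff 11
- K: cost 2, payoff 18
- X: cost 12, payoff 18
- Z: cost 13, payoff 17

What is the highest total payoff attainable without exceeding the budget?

51

Allowing fractional choices, the relaxed optimum would be about 54.9, but investments are indivisible.
J + K + X: cost 7 + 2 + 12 = 21 ≤ 24, payoff 15 + 18 + 18 = 51.
J + K + Z: cost 7 + 2 + 13 = 22 ≤ 24, payoff 15 + 18 + 17 = 50.
E + J + K: cost 13 + 7 + 2 = 22 ≤ 24, payoff 15 + 15 + 18 = 48.
Best is J, K, and X with total payoff 51.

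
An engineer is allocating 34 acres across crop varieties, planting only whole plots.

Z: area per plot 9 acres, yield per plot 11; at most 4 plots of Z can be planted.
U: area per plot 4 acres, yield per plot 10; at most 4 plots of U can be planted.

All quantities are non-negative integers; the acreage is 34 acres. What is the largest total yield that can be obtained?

This is a bounded integer knapsack.
U has the best ratio (10/4); taking only U gives at most 4×10 = 40 (stopped by the supply cap of 4).
Mixing does better — 2×Z and 4×U: area 34 ≤ 34, yield 2·11 + 4·10 = 62.

62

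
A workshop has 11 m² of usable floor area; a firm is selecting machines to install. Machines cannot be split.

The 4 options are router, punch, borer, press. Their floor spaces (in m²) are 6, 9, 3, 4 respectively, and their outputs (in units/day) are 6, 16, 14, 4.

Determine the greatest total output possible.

This is a 0-1 knapsack instance.
Take router and borer: floor space 6 + 3 = 9 ≤ 11, output 6 + 14 = 20.
No other feasible combination does better.

20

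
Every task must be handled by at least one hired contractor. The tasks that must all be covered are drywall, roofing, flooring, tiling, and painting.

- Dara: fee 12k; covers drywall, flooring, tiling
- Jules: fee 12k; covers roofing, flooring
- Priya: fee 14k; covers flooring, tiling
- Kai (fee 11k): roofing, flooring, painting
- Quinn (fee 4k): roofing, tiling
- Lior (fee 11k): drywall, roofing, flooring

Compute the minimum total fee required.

23

The greedy cost-per-new-task heuristic would pick Quinn, Kai, and Lior for 26, but a cheaper cover exists.
Choose Dara and Kai: together they cover drywall, roofing, flooring, tiling, painting — every task.
Total fee: 12 + 11 = 23.
No cover costs less than 23.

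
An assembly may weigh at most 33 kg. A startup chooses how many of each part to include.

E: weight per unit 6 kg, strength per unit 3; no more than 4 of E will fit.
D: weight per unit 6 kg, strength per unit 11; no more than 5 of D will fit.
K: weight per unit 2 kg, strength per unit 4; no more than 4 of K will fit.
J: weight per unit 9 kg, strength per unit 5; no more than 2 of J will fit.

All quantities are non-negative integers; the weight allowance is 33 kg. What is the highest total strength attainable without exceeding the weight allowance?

K has the best ratio (4/2); taking only K gives at most 4×4 = 16 (stopped by the supply cap of 4).
Mixing does better — 4×D and 4×K: weight 32 ≤ 33, strength 4·11 + 4·4 = 60.

60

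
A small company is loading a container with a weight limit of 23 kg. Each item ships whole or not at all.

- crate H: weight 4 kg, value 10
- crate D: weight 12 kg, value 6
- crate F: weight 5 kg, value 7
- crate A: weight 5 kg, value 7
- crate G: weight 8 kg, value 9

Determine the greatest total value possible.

33

crate H + crate F + crate A + crate G: weight 4 + 5 + 5 + 8 = 22 ≤ 23, value 10 + 7 + 7 + 9 = 33.
crate H + crate F + crate G: weight 4 + 5 + 8 = 17 ≤ 23, value 10 + 7 + 9 = 26.
Best is crate H, crate F, crate A, and crate G with total value 33.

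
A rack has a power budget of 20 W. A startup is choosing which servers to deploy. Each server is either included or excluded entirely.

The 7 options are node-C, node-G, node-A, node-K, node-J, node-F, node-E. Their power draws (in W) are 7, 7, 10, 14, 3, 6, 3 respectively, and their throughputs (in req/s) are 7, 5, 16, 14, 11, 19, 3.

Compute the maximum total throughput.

Take node-A, node-J, and node-F: power draw 10 + 3 + 6 = 19 ≤ 20, throughput 16 + 11 + 19 = 46.
No other feasible combination does better.

46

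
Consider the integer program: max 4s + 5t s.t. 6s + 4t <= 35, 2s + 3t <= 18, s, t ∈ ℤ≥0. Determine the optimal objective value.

32

Relaxing integrality, the LP optimum is 32.20 at (s,t) = (3.3, 3.8), which is not an integer point.
(s,t)=(3,4): 6·3+4·4=34≤35, 2·3+3·4=18≤18, objective 32.
(s,t)=(2,4): 6·2+4·4=28≤35, 2·2+3·4=16≤18, objective 28.
(s,t)=(3,3): 6·3+4·3=30≤35, 2·3+3·3=15≤18, objective 27.
The best lattice point is (3,4), giving 32.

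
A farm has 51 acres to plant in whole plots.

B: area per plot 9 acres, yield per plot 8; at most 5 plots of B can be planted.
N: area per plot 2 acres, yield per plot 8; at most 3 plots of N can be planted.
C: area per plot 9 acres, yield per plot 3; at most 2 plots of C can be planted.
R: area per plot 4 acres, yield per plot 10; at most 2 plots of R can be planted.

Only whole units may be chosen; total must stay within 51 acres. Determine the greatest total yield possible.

76

4×B, 3×N, and 2×R: area 50 ≤ 51, yield 4·8 + 3·8 + 2·10 = 76.
3×B, 3×N, 1×C, and 2×R: area 50 ≤ 51, yield 3·8 + 3·8 + 1·3 + 2·10 = 71.
Best is 76.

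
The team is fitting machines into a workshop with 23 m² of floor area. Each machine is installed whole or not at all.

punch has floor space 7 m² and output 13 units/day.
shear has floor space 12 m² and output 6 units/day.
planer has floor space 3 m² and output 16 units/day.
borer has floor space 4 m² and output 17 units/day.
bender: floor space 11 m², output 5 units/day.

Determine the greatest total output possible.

46

punch + planer + borer: floor space 7 + 3 + 4 = 14 ≤ 23, output 13 + 16 + 17 = 46.
planer + borer + bender: floor space 3 + 4 + 11 = 18 ≤ 23, output 16 + 17 + 5 = 38.
shear + planer + borer: floor space 12 + 3 + 4 = 19 ≤ 23, output 6 + 16 + 17 = 39.
Best is punch, planer, and borer with total output 46.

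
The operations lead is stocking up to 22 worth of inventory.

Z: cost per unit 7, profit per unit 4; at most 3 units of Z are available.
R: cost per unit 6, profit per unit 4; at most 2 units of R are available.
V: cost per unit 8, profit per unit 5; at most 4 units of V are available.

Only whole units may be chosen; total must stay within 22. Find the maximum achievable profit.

14

R has the best ratio (4/6); taking only R gives at most 2×4 = 8 (stopped by the supply cap of 2).
Mixing does better — 1×R and 2×V: cost 22 ≤ 22, profit 1·4 + 2·5 = 14.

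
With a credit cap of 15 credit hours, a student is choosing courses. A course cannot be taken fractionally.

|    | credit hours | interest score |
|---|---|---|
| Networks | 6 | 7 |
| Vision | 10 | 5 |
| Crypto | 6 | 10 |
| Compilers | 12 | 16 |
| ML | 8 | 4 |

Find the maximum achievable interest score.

17

This is a 0-1 knapsack instance.
Allowing fractional choices, the relaxed optimum would be about 22.0, but courses are indivisible.
Networks + Crypto: credit hours 6 + 6 = 12 ≤ 15, interest score 7 + 10 = 17.
Compilers: credit hours 12 ≤ 15, interest score 16.
Best is Networks and Crypto with total interest score 17.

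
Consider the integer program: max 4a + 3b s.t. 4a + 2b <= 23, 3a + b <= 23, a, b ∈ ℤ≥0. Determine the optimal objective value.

(a,b)=(0,11): 4·0+2·11=22≤23, 3·0+1·11=11≤23, objective 33.
(a,b)=(0,10): 4·0+2·10=20≤23, 3·0+1·10=10≤23, objective 30.
Maximum is 33 at (a,b)=(0,11).

33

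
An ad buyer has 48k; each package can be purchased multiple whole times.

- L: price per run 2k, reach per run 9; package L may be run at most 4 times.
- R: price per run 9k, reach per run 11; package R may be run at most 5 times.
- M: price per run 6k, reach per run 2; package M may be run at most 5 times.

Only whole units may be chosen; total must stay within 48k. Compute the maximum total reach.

80

This is a bounded integer knapsack.
L has the best ratio (9/2); taking only L gives at most 4×9 = 36 (stopped by the supply cap of 4).
Mixing does better — 4×L and 4×R: price 44 ≤ 48, reach 4·9 + 4·11 = 80.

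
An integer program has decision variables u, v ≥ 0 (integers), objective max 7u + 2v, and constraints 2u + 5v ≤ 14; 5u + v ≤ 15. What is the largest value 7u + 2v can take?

21

Relaxing integrality, the LP optimum is 22.04 at (u,v) = (2.65, 1.74), which is not an integer point.
(u,v)=(3,0): 2·3+5·0=6≤14, 5·3+1·0=15≤15, objective 21.
(u,v)=(2,2): 2·2+5·2=14≤14, 5·2+1·2=12≤15, objective 18.
No feasible integer point exceeds 21.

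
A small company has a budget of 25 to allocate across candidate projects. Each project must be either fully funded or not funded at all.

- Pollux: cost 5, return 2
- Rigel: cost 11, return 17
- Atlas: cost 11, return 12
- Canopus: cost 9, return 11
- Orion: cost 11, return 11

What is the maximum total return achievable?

This is a 0-1 knapsack instance.
Take Pollux, Rigel, and Canopus: cost 5 + 11 + 9 = 25 ≤ 25, return 2 + 17 + 11 = 30.
No other feasible combination does better.

30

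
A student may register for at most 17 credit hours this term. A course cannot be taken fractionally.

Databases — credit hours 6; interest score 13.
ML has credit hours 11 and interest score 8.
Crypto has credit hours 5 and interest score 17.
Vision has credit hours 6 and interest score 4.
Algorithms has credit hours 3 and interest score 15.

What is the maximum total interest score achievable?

45

Treat it as a binary knapsack problem.
Take Databases, Crypto, and Algorithms: credit hours 6 + 5 + 3 = 14 ≤ 17, interest score 13 + 17 + 15 = 45.
No other feasible combination does better.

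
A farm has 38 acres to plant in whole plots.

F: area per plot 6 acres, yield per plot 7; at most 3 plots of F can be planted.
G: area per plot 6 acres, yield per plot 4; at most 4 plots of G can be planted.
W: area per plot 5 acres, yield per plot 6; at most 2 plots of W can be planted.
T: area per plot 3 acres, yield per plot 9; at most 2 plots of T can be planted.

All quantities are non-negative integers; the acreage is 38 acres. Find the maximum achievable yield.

T has the best ratio (9/3); taking only T gives at most 2×9 = 18 (stopped by the supply cap of 2).
Mixing does better — 3×F, 2×W, and 2×T: area 34 ≤ 38, yield 3·7 + 2·6 + 2·9 = 51.

51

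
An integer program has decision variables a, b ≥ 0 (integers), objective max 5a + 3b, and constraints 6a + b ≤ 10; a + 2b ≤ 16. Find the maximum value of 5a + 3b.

24

(a,b)=(0,8): 6·0+1·8=8≤10, 1·0+2·8=16≤16, objective 24.
(a,b)=(0,7): 6·0+1·7=7≤10, 1·0+2·7=14≤16, objective 21.
No feasible integer point exceeds 24.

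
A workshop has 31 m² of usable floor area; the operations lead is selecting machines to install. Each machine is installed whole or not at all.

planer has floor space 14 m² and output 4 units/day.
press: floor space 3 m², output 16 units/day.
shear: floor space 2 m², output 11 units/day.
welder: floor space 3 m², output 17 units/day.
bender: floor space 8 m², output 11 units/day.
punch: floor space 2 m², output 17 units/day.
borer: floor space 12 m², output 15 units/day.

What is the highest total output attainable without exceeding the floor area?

87

Allowing fractional choices, the relaxed optimum would be about 87.3, but machines are indivisible.
press + shear + welder + bender + punch + borer: floor space 3 + 2 + 3 + 8 + 2 + 12 = 30 ≤ 31, output 16 + 11 + 17 + 11 + 17 + 15 = 87.
press + shear + welder + punch + borer: floor space 3 + 2 + 3 + 2 + 12 = 22 ≤ 31, output 16 + 11 + 17 + 17 + 15 = 76.
Best is press, shear, welder, bender, punch, and borer with total output 87.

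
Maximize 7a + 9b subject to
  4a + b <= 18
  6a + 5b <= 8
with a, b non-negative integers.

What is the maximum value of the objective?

9

(a,b)=(0,1): 4·0+1·1=1≤18, 6·0+5·1=5≤8, objective 9.
(a,b)=(1,0): 4·1+1·0=4≤18, 6·1+5·0=6≤8, objective 7.
No feasible integer point exceeds 9.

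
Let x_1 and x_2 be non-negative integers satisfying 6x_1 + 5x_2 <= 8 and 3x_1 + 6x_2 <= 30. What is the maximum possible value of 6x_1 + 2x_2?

(x_1,x_2)=(1,0) is feasible, giving 6.
(x_1,x_2)=(0,1) is feasible, giving 2.
(x_1,x_2)=(0,0) is feasible, giving 0.
No feasible integer point exceeds 6.

6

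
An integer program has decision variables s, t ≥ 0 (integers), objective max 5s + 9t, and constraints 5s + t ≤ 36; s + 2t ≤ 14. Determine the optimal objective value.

66

Relaxing integrality, the LP optimum is 66.22 at (s,t) = (6.44, 3.78), which is not an integer point.
(s,t)=(6,4): 5·6+1·4=34≤36, 1·6+2·4=14≤14, objective 66.
(s,t)=(5,4): 5·5+1·4=29≤36, 1·5+2·4=13≤14, objective 61.
(s,t)=(6,3): 5·6+1·3=33≤36, 1·6+2·3=12≤14, objective 57.
Maximum is 66 at (s,t)=(6,4).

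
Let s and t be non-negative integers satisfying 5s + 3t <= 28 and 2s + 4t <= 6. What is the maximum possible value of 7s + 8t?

21

(s,t)=(3,0) is feasible, giving 21.
(s,t)=(2,0) is feasible, giving 14.
No feasible integer point exceeds 21.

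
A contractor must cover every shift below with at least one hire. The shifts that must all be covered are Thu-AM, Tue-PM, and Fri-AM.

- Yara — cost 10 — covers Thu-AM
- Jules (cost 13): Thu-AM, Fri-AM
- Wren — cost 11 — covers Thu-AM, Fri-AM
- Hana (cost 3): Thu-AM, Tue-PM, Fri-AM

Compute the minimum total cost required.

3

Hana alone covers Thu-AM, Tue-PM, Fri-AM — every shift.
Total cost: 3.
No cover costs less than 3.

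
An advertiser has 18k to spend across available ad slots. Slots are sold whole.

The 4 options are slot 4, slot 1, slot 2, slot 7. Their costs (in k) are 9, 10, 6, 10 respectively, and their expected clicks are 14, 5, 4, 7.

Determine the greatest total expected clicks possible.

This is a 0-1 knapsack instance.
Take slot 4 and slot 2: cost 9 + 6 = 15 ≤ 18, expected clicks 14 + 4 = 18.
No other feasible combination does better.

18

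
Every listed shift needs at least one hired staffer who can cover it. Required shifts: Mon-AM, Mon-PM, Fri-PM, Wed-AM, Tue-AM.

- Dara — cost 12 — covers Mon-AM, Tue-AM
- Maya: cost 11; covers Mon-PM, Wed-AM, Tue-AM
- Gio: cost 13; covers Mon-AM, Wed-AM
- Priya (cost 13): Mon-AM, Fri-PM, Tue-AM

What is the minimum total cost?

24

Choose Maya and Priya: together they cover Mon-AM, Mon-PM, Fri-PM, Wed-AM, Tue-AM — every shift.
Total cost: 11 + 13 = 24.
No cover costs less than 24.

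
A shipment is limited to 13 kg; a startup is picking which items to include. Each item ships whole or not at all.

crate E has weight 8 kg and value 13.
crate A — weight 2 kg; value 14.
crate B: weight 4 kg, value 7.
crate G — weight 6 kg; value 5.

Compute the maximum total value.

crate A + crate B + crate G: weight 2 + 4 + 6 = 12 ≤ 13, value 14 + 7 + 5 = 26.
crate A + crate B: weight 2 + 4 = 6 ≤ 13, value 14 + 7 = 21.
crate E + crate A: weight 8 + 2 = 10 ≤ 13, value 13 + 14 = 27.
Best is crate E and crate A with total value 27.

27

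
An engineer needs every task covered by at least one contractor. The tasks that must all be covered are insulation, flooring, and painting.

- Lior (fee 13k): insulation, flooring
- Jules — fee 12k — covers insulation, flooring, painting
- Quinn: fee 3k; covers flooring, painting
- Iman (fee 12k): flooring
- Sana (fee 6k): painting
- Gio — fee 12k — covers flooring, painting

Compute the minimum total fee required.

12

This is an integer covering problem.
The greedy cost-per-new-task heuristic would pick Quinn and Jules for 15, but a cheaper cover exists.
Jules alone covers insulation, flooring, painting — every task.
Total fee: 12.
No cover costs less than 12.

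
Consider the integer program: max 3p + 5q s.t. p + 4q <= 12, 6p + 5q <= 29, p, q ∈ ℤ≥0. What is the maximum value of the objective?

The continuous relaxation peaks at (2.95, 2.26) with value 20.16; rounding to a feasible lattice point costs some objective.
(p,q)=(3,2) is feasible, giving 19.
(p,q)=(4,1) is feasible, giving 17.
(p,q)=(2,2) is feasible, giving 16.
Maximum is 19 at (p,q)=(3,2).

19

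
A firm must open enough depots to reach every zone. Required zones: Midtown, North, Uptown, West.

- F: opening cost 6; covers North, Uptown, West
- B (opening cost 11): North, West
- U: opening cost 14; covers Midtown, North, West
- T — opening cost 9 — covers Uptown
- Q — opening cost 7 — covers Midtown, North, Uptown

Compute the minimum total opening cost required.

Choose F and Q: together they cover Midtown, North, Uptown, West — every zone.
Total opening cost: 6 + 7 = 13.

13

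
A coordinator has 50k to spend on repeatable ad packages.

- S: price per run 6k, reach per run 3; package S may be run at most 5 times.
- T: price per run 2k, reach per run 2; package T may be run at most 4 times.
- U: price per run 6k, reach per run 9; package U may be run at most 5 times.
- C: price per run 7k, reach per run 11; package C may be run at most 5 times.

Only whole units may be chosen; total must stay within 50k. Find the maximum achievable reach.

75

This is a bounded integer knapsack.
C has the best ratio (11/7); taking only C gives at most 5×11 = 55 (stopped by the supply cap of 5).
Mixing does better — 1×T, 2×U, and 5×C: price 49 ≤ 50, reach 1·2 + 2·9 + 5·11 = 75.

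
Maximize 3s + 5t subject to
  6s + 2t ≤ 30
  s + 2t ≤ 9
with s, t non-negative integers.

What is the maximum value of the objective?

24

(s,t)=(3,3): 6·3+2·3=24≤30, 1·3+2·3=9≤9, objective 24.
(s,t)=(4,2): 6·4+2·2=28≤30, 1·4+2·2=8≤9, objective 22.
(s,t)=(2,3): 6·2+2·3=18≤30, 1·2+2·3=8≤9, objective 21.
Maximum is 24 at (s,t)=(3,3).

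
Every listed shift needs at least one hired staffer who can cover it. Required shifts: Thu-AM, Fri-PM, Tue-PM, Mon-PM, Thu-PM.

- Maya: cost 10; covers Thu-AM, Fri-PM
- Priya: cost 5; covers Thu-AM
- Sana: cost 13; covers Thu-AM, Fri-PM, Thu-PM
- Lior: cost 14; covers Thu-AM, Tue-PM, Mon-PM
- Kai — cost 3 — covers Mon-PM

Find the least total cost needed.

27

This is a weighted set-cover instance.
The greedy cost-per-new-shift heuristic would pick Kai, Sana, and Lior for 30, but a cheaper cover exists.
Choose Sana and Lior: together they cover Thu-AM, Fri-PM, Tue-PM, Mon-PM, Thu-PM — every shift.
Total cost: 13 + 14 = 27.
No cover costs less than 27.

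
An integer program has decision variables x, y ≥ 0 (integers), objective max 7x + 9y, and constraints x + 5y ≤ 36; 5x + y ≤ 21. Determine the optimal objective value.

75

(x,y)=(3,6): 1·3+5·6=33≤36, 5·3+1·6=21≤21, objective 75.
(x,y)=(1,7): 1·1+5·7=36≤36, 5·1+1·7=12≤21, objective 70.
(x,y)=(2,6): 1·2+5·6=32≤36, 5·2+1·6=16≤21, objective 68.
The best lattice point is (3,6), giving 75.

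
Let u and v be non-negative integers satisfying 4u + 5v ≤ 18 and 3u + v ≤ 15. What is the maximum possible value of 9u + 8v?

Relaxing integrality, the LP optimum is 40.50 at (u,v) = (4.5, 0), which is not an integer point.
(u,v)=(4,0): 4·4+5·0=16≤18, 3·4+1·0=12≤15, objective 36.
(u,v)=(3,1): 4·3+5·1=17≤18, 3·3+1·1=10≤15, objective 35.
Maximum is 36 at (u,v)=(4,0).

36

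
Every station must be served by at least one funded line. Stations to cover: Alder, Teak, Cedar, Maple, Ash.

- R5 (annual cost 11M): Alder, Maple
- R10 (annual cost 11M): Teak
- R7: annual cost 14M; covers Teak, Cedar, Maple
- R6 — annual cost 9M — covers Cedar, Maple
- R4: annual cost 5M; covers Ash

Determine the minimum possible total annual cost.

30

This is an integer covering problem.
The greedy cost-per-new-station heuristic would pick R6, R4, R5, and R10 for 36, but a cheaper cover exists.
Choose R5, R7, and R4: together they cover Alder, Teak, Cedar, Maple, Ash — every station.
Total annual cost: 11 + 14 + 5 = 30.
No cover costs less than 30.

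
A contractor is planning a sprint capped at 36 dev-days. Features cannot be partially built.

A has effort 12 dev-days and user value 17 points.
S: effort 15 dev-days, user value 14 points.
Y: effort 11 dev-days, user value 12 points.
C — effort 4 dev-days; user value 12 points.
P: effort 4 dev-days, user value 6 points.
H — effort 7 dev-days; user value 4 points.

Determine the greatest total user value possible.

49

Allowing fractional choices, the relaxed optimum would be about 51.7, but features are indivisible.
A + Y + C + P: effort 12 + 11 + 4 + 4 = 31 ≤ 36, user value 17 + 12 + 12 + 6 = 47.
A + S + C + P: effort 12 + 15 + 4 + 4 = 35 ≤ 36, user value 17 + 14 + 12 + 6 = 49.
Best is A, S, C, and P with total user value 49.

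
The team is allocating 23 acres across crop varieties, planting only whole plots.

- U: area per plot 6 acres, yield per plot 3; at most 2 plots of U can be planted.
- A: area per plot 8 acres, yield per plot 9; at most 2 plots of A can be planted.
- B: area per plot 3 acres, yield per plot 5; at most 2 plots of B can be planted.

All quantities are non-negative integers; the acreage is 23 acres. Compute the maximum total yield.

This is a bounded integer knapsack.
2×A and 1×B: area 19 ≤ 23, yield 2·9 + 1·5 = 23.
2×A and 2×B: area 22 ≤ 23, yield 2·9 + 2·5 = 28.
Best is 28.

28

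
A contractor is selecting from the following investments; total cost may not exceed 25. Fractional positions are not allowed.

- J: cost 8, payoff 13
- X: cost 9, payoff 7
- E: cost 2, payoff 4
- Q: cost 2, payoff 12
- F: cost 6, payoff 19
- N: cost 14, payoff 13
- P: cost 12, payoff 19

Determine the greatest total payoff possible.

54

This is an integer program with binary decision variables.
Allowing fractional choices, the relaxed optimum would be about 59.1, but investments are indivisible.
Q + F + P: cost 2 + 6 + 12 = 20 ≤ 25, payoff 12 + 19 + 19 = 50.
J + X + Q + F: cost 8 + 9 + 2 + 6 = 25 ≤ 25, payoff 13 + 7 + 12 + 19 = 51.
E + Q + F + P: cost 2 + 2 + 6 + 12 = 22 ≤ 25, payoff 4 + 12 + 19 + 19 = 54.
Best is E, Q, F, and P with total payoff 54.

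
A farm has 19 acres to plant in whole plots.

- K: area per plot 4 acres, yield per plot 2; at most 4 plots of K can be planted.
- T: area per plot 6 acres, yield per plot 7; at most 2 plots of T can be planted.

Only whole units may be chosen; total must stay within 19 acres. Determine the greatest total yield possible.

This is a bounded integer knapsack.
T has the best ratio (7/6); taking only T gives at most 2×7 = 14 (stopped by the supply cap of 2).
Mixing does better — 1×K and 2×T: area 16 ≤ 19, yield 1·2 + 2·7 = 16.

16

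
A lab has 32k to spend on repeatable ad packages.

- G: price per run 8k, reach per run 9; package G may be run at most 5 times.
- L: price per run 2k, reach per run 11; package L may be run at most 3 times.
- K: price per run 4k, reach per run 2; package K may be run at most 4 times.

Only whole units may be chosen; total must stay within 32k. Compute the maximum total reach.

3×G and 3×L: price 30 ≤ 32, reach 3·9 + 3·11 = 60.
2×G, 3×L, and 2×K: price 30 ≤ 32, reach 2·9 + 3·11 + 2·2 = 55.
Best is 60.

60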